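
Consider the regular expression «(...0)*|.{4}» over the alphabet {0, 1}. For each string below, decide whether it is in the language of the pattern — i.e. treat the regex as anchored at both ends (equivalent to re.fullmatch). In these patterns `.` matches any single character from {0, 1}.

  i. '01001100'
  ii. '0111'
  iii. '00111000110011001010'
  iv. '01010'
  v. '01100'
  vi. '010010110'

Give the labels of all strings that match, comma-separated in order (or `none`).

i. '01001100' → match
ii. '0111' → match
iii → no match
iv. '01010' → no match
v. '01100' → no match
vi. '010010110' → no match

i, ii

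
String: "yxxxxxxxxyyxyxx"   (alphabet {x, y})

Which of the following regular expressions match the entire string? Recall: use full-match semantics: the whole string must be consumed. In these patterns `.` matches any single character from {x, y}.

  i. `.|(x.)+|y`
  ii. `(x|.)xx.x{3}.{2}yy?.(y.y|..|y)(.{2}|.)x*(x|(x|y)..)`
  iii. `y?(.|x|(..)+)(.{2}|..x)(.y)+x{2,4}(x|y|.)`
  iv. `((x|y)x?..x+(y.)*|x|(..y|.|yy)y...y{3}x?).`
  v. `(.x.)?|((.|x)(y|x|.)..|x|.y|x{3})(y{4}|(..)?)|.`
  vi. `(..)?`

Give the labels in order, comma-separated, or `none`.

ii

i → no match
ii → match
iii → no match
iv → no match
v → no match
vi → no match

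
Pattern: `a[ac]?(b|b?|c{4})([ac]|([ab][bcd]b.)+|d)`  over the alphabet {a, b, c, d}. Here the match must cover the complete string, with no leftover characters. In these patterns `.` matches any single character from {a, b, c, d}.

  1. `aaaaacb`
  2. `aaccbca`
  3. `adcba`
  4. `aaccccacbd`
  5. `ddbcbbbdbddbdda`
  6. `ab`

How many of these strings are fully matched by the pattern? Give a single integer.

1 → no match
2 → no match
3 → no match
4 → match
5 → no match — must start with `a`
6 → no match
Total matched: 1

1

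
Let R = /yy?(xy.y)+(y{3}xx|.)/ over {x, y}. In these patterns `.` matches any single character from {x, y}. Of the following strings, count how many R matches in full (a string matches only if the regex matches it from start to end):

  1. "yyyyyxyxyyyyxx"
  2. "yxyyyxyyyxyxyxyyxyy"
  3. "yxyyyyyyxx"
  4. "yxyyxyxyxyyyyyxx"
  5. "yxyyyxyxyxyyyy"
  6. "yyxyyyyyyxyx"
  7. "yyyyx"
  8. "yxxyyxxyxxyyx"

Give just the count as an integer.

1 → no match
2 → no match
3. "yxyyyyyyxx" → match
4 → no match
5 → match
6. "yyxyyyyyyxyx" → no match
7. "yyyyx" → no match
8 → no match
Total matched: 2

2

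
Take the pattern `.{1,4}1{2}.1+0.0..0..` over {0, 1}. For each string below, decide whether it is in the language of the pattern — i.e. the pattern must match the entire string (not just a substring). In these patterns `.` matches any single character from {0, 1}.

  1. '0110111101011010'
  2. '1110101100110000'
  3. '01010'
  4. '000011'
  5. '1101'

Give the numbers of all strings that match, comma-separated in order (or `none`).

1 → match
2 → no match
3 → no match
4 → no match
5 → no match

1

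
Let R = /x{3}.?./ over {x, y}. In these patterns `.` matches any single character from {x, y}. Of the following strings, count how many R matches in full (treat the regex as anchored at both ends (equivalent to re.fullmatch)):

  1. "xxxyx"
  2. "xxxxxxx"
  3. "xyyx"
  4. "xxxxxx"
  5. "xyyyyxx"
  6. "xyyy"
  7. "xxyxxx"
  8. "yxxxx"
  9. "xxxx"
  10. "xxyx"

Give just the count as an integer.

1. "xxxyx" → match
2. "xxxxxxx" → no match
3. "xyyx" → no match
4. "xxxxxx" → no match
5. "xyyyyxx" → no match
6. "xyyy" → no match
7. "xxyxxx" → no match
8. "yxxxx" → no match — must start with "x"
9. "xxxx" → match
10. "xxyx" → no match
Total matched: 2

2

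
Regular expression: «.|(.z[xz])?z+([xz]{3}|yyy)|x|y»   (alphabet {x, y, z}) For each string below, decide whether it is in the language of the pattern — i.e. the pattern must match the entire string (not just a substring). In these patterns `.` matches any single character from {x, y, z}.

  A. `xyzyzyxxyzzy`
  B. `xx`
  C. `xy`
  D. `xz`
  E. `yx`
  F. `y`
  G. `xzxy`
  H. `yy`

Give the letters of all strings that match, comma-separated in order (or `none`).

A → no match
B → no match
C → no match
D → no match
E → no match
F → match
G → no match
H → no match

F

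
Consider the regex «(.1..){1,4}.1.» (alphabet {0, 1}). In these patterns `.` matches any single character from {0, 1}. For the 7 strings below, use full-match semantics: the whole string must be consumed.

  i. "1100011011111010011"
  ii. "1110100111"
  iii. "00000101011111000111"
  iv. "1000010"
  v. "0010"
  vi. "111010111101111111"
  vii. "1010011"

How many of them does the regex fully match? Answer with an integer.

i → no match
ii → no match
iii → no match
iv → no match
v → no match
vi → no match
vii → no match
Total matched: 0

0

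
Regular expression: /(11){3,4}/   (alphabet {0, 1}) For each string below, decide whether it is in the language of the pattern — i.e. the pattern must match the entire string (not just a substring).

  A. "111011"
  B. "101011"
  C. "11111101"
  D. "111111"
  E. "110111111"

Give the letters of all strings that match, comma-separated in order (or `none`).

D

A → no match
B → no match — must start with "11"
C → no match — must end with "11"
D → match
E → no match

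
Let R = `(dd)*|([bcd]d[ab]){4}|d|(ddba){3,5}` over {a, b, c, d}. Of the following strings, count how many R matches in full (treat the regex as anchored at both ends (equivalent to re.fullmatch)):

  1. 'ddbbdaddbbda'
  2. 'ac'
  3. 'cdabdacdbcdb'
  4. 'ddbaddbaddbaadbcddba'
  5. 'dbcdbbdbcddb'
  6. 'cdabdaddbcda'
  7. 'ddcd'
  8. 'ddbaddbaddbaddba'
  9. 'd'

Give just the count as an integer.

1. 'ddbbdaddbbda' → match
2. 'ac' → no match
3. 'cdabdacdbcdb' → match
4 → no match
5. 'dbcdbbdbcddb' → no match
6. 'cdabdaddbcda' → match
7. 'ddcd' → no match
8 → match
9. 'd' → match
Total matched: 5

5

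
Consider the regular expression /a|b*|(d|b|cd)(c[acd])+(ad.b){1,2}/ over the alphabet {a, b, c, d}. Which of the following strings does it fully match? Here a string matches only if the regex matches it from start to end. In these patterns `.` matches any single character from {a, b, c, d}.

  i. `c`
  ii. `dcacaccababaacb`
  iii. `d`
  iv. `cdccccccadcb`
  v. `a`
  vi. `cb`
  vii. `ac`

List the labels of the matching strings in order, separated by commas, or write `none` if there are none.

iv, v

i → no match
ii → no match
iii → no match
iv → match
v → match
vi → no match
vii → no match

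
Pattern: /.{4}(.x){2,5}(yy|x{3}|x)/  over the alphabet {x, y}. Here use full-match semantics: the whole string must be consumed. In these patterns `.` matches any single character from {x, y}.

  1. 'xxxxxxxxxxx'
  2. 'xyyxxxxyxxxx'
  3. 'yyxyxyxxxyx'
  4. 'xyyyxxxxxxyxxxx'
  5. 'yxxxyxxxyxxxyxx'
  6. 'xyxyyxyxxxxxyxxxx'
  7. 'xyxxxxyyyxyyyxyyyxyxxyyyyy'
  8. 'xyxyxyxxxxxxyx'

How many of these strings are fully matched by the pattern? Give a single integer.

1 → match
2 → no match
3 → no match
4 → match
5 → match
6 → match
7 → no match
8 → no match
Total matched: 4

4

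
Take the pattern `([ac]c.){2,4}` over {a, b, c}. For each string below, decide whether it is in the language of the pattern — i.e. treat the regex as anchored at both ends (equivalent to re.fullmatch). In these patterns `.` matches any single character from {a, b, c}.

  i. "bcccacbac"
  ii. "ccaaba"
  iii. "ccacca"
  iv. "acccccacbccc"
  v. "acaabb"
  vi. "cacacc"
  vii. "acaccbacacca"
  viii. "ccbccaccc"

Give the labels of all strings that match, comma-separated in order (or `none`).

i. "bcccacbac" → no match
ii. "ccaaba" → no match
iii. "ccacca" → match
iv. "acccccacbccc" → match
v. "acaabb" → no match
vi. "cacacc" → no match
vii. "acaccbacacca" → match
viii. "ccbccaccc" → match

iii, iv, vii, viii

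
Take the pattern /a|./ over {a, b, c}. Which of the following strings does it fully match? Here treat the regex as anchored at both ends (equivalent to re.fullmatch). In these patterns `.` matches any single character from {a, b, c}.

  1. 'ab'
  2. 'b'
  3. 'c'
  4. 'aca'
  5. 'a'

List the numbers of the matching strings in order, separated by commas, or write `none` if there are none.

2, 3, 5

1 → no match
2 → match
3 → match
4 → no match
5 → match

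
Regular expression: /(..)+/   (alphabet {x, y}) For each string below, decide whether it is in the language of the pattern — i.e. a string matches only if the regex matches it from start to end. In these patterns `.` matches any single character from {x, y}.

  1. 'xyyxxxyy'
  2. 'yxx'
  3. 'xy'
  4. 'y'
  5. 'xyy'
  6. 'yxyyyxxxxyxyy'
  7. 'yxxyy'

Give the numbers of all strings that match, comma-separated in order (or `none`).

1 → match
2 → no match
3 → match
4 → no match
5 → no match
6 → no match
7 → no match

1, 3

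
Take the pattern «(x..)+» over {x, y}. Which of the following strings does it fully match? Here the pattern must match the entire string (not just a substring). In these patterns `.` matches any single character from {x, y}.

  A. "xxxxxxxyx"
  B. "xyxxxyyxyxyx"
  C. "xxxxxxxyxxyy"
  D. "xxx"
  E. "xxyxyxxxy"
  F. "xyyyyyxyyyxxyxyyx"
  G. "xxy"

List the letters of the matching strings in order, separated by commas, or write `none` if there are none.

A → match
B → no match
C → match
D → match
E → match
F → no match
G → match

A, C, D, E, G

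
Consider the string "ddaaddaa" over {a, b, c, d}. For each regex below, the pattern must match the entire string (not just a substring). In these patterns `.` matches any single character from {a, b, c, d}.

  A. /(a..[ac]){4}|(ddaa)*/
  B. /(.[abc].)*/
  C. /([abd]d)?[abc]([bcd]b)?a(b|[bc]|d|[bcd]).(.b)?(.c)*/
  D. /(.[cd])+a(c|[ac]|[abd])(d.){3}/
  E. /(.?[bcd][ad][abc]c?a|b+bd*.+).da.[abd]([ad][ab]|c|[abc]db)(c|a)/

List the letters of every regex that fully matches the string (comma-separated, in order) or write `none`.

A → match
B → no match
C → no match
D → no match
E → no match

A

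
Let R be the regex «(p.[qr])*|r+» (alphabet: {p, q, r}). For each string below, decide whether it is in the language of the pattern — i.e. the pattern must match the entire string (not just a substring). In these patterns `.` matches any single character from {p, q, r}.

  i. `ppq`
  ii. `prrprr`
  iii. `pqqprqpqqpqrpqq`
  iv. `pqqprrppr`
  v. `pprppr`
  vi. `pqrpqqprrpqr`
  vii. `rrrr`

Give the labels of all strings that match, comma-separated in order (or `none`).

i → match
ii → match
iii → match
iv → match
v → match
vi → match
vii → match

i, ii, iii, iv, v, vi, vii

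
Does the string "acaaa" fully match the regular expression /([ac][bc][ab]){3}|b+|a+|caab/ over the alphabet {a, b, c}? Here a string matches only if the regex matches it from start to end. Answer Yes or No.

No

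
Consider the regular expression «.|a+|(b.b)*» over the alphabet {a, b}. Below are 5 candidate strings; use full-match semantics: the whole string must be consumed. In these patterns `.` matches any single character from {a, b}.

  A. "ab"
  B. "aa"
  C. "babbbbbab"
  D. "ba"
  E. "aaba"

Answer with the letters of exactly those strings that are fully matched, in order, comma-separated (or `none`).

A → no match
B → match
C → match
D → no match
E → no match

B, C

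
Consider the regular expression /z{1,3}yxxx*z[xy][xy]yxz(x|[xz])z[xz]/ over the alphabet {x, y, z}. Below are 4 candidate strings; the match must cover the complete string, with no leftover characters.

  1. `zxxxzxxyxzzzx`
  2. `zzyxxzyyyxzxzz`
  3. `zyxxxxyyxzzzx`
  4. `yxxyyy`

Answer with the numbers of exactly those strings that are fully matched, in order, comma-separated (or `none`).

1 → no match
2 → match
3 → no match
4 → no match — must start with `z`

2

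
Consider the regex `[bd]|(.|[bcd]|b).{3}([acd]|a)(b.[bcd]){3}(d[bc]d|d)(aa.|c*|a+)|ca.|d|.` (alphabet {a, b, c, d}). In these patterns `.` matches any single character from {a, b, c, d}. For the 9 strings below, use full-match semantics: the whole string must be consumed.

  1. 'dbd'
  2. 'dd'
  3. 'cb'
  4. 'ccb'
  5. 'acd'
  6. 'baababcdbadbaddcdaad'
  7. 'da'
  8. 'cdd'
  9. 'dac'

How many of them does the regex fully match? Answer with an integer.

1 → no match
2 → no match
3 → no match
4 → no match
5 → no match
6 → match
7 → no match
8 → no match
9 → no match
Total matched: 1

1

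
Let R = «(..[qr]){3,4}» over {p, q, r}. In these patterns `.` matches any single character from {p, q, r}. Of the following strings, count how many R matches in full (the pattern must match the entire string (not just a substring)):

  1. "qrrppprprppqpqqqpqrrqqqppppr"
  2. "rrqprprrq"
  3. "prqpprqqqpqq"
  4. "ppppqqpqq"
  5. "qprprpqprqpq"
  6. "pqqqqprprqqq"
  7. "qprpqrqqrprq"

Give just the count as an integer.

2

1 → no match
2 → no match
3 → match
4 → no match
5 → no match
6 → no match
7 → match
Total matched: 2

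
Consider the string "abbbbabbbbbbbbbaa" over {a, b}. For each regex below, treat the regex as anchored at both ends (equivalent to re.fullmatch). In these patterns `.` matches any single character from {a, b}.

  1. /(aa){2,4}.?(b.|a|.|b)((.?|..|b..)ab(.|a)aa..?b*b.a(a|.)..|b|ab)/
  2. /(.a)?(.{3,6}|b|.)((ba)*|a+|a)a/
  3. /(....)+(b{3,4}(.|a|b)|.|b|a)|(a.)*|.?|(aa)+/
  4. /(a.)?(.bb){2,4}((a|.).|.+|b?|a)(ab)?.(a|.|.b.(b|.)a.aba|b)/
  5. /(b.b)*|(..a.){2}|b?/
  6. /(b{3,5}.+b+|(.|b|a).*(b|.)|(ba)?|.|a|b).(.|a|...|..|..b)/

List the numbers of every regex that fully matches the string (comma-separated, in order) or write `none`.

1 → no match — must start with "aa"
2 → no match
3 → match
4 → match
5 → no match
6 → match

3, 4, 6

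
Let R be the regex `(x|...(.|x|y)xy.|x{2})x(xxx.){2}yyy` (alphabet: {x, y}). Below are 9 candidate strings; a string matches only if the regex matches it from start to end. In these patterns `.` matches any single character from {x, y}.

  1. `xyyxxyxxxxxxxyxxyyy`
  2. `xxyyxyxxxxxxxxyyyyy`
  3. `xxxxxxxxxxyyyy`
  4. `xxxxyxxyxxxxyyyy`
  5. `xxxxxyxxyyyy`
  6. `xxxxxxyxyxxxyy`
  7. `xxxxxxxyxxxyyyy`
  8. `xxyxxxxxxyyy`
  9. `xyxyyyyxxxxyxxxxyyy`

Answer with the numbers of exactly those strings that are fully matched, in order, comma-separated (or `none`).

1 → no match
2 → no match
3 → match
4 → no match
5 → no match
6 → no match — must end with `yyy`
7 → no match
8 → no match
9 → no match

3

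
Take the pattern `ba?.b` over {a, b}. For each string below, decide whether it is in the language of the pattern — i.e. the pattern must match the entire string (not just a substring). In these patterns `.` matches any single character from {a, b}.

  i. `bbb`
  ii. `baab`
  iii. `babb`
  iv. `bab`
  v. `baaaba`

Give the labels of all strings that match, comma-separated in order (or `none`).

i, ii, iii, iv

i → match
ii → match
iii → match
iv → match
v → no match — must end with `b`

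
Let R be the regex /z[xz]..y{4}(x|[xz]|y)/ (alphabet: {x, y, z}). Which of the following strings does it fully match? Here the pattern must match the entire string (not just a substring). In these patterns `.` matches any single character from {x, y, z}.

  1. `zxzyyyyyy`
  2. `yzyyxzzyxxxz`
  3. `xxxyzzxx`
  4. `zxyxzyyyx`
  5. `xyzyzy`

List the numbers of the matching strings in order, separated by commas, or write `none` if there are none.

1 → match
2 → no match — must start with `z`
3 → no match — must start with `z`
4 → no match
5 → no match — must start with `z`

1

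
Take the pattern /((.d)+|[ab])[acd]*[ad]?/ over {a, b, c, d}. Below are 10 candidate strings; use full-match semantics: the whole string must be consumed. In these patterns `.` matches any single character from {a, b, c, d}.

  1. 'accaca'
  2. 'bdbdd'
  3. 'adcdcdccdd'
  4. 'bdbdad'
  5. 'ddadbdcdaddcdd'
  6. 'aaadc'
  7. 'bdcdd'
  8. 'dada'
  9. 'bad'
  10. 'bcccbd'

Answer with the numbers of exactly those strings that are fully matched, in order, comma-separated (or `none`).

1, 2, 3, 4, 5, 6, 7, 9

1. 'accaca' → match
2. 'bdbdd' → match
3. 'adcdcdccdd' → match
4. 'bdbdad' → match
5 → match
6. 'aaadc' → match
7. 'bdcdd' → match
8. 'dada' → no match
9. 'bad' → match
10. 'bcccbd' → no match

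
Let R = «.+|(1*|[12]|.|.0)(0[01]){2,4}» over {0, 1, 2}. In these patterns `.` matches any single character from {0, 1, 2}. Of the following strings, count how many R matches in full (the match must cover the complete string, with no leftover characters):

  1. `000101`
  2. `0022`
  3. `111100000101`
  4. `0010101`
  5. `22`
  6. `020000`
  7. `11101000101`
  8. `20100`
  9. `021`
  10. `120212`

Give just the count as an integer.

1. `000101` → match
2. `0022` → match
3. `111100000101` → match
4. `0010101` → match
5. `22` → match
6. `020000` → match
7. `11101000101` → match
8. `20100` → match
9. `021` → match
10. `120212` → match
Total matched: 10

10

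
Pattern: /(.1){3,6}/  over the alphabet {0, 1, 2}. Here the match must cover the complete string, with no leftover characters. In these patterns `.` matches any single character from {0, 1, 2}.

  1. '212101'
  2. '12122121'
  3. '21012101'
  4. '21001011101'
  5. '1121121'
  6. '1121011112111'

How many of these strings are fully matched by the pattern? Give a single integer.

2

1. '212101' → match
2. '12122121' → no match
3. '21012101' → match
4. '21001011101' → no match
5. '1121121' → no match
6 → no match
Total matched: 2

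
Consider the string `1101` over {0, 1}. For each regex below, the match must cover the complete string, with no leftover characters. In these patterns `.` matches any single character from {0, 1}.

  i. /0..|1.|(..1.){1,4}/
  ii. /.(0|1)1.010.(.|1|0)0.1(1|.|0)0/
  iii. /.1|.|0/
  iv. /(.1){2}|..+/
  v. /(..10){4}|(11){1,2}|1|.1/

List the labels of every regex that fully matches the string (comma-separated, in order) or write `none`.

iv

i → no match
ii → no match — must end with `0`
iii → no match
iv → match
v → no match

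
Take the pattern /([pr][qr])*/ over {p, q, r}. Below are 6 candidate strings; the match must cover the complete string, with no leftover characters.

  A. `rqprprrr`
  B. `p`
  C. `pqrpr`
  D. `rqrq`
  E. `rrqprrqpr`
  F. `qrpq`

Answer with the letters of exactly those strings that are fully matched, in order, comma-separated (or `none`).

A, D

A → match
B → no match
C → no match
D → match
E → no match
F → no match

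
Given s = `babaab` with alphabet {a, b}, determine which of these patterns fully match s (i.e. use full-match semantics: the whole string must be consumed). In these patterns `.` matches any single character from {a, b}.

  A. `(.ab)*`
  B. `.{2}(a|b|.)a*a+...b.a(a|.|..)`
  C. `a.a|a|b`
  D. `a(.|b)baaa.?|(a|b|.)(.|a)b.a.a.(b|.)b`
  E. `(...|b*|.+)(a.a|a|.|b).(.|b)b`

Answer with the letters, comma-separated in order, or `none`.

A → match
B → no match
C → no match
D → no match
E → match

A, E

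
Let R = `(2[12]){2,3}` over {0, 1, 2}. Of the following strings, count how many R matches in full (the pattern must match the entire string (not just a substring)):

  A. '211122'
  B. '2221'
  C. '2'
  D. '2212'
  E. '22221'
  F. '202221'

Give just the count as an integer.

1

A. '211122' → no match
B. '2221' → match
C. '2' → no match
D. '2212' → no match
E. '22221' → no match
F. '202221' → no match
Total matched: 1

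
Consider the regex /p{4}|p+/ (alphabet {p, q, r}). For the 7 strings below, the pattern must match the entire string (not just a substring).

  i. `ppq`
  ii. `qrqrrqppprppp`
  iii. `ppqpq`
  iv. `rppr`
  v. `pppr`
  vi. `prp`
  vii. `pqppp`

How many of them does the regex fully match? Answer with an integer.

i → no match — must end with `p`
ii → no match — must start with `p`
iii → no match — must end with `p`
iv → no match — must start with `p`
v → no match — must end with `p`
vi → no match
vii → no match
Total matched: 0

0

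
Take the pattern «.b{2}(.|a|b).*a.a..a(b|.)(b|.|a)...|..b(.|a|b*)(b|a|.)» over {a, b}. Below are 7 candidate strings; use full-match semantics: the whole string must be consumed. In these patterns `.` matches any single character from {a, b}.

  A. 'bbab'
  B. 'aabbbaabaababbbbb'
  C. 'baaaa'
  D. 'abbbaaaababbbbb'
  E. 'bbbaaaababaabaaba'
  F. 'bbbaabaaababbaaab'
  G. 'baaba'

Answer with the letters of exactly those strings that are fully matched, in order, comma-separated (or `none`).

A. 'bbab' → no match
B → no match
C. 'baaaa' → no match
D → match
E → match
F → no match
G. 'baaba' → no match

D, E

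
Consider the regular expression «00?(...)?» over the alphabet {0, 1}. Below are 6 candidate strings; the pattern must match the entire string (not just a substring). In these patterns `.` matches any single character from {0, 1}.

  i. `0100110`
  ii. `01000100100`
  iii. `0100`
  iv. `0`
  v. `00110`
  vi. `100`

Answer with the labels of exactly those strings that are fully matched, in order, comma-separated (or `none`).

iii, iv, v

i → no match
ii → no match
iii → match
iv → match
v → match
vi → no match — must start with `0`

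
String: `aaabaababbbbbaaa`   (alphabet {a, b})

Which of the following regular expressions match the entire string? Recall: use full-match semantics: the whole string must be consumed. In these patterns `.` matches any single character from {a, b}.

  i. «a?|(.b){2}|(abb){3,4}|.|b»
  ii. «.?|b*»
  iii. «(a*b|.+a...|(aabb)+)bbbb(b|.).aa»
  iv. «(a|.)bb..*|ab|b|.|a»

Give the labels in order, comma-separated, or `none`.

i → no match
ii → no match
iii → match
iv → no match

iii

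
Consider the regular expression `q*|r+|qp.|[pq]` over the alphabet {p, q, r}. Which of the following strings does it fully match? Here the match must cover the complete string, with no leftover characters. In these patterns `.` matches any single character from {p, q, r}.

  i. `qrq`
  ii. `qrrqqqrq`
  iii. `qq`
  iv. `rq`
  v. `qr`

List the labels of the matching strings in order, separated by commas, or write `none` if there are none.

i. `qrq` → no match
ii. `qrrqqqrq` → no match
iii. `qq` → match
iv. `rq` → no match
v. `qr` → no match

iii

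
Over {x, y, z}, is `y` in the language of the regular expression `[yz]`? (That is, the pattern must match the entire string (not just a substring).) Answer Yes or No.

Yes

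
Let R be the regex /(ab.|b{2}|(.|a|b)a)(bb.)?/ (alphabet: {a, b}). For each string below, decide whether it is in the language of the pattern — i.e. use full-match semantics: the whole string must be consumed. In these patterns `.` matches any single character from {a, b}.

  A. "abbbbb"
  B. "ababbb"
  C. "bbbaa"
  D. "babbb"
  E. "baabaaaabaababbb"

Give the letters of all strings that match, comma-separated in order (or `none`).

A → match
B → match
C → no match
D → match
E → no match

A, B, D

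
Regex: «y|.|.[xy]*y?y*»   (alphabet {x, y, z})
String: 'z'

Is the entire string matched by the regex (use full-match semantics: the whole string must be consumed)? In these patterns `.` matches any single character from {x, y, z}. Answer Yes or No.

Yes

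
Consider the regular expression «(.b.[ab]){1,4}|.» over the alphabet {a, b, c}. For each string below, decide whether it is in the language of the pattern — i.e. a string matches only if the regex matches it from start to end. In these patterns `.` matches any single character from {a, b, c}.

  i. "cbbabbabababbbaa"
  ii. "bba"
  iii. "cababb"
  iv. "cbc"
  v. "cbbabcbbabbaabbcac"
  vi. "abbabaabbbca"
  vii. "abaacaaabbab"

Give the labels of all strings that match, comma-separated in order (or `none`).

i → match
ii → no match
iii → no match
iv → no match
v → no match
vi → no match
vii → no match

i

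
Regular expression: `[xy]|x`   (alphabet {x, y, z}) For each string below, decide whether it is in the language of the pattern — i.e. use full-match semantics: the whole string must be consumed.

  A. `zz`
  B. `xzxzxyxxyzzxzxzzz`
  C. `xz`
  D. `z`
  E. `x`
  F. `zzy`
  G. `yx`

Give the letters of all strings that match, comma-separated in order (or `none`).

E

A → no match
B → no match
C → no match
D → no match
E → match
F → no match
G → no match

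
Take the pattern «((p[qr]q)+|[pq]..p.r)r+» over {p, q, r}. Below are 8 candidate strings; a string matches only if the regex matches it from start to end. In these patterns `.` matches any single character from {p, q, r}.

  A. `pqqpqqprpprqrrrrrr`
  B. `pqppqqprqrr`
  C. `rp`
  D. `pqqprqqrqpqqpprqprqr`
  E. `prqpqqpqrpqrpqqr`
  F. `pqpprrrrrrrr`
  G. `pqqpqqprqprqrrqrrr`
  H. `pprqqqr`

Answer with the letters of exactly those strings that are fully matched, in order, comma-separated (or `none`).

F

A → no match
B → no match
C → no match — must end with `r`
D → no match
E → no match
F → match
G → no match
H → no match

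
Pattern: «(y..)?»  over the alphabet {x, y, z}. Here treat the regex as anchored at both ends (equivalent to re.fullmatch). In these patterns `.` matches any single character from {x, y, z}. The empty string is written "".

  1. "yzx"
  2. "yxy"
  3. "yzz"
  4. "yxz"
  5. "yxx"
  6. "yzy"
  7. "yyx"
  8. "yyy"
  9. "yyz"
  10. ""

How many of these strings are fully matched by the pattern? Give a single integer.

1 → match
2 → match
3 → match
4 → match
5 → match
6 → match
7 → match
8 → match
9 → match
10 → match
Total matched: 10

10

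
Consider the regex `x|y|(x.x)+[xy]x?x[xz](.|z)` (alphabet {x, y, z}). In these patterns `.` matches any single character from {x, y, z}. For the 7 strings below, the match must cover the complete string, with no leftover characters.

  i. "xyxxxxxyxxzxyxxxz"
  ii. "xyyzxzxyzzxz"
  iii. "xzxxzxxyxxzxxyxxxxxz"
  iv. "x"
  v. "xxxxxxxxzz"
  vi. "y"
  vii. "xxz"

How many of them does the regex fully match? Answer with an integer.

i → match
ii → no match
iii → match
iv → match
v → match
vi → match
vii → no match
Total matched: 5

5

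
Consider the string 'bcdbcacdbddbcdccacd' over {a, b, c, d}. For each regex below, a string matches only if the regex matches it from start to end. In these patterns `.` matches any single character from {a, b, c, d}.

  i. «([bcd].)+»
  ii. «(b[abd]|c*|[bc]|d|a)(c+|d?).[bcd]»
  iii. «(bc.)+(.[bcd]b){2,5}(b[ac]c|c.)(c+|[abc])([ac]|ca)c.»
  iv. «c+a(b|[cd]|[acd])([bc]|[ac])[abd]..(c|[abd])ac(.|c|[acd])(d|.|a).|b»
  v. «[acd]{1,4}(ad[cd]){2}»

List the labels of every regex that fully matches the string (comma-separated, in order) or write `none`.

i → no match
ii → no match
iii → match
iv → no match
v → no match

iii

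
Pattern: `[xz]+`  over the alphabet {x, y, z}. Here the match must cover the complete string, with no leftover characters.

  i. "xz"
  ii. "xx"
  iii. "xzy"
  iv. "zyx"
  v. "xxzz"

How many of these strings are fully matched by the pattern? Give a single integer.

i → match
ii → match
iii → no match
iv → no match
v → match
Total matched: 3

3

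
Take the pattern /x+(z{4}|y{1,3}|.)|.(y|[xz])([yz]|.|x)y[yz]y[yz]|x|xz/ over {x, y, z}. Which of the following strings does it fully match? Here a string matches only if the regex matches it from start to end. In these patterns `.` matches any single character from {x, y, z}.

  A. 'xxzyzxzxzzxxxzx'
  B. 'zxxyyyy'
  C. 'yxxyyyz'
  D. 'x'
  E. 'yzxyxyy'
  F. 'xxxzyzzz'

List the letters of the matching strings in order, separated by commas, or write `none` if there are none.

B, C, D

A → no match
B → match
C → match
D → match
E → no match
F → no match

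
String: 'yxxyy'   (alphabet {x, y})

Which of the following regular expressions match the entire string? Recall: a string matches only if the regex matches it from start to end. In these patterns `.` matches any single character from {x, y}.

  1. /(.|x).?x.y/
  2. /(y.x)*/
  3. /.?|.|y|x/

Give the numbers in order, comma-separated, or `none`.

1

1 → match
2 → no match
3 → no match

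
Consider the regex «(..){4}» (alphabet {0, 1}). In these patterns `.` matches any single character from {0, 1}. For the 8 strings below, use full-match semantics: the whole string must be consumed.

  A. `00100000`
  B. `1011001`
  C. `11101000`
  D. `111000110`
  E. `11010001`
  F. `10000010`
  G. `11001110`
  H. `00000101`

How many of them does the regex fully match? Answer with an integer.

6

A. `00100000` → match
B. `1011001` → no match
C. `11101000` → match
D. `111000110` → no match
E. `11010001` → match
F. `10000010` → match
G. `11001110` → match
H. `00000101` → match
Total matched: 6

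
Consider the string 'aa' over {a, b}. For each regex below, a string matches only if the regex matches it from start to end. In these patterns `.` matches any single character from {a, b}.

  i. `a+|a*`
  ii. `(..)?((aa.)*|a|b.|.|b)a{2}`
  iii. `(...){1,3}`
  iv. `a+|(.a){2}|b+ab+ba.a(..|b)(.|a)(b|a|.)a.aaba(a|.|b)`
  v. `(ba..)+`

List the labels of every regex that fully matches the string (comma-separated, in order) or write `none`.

i → match
ii → match
iii → no match
iv → match
v → no match — must start with 'ba'

i, ii, iv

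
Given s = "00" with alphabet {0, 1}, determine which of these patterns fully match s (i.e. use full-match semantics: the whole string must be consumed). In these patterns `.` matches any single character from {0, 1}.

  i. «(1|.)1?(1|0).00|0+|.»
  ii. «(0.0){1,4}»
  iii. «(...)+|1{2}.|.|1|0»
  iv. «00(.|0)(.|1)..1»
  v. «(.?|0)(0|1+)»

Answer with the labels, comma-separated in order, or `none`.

i, v

i → match
ii → no match
iii → no match
iv → no match — must end with "1"
v → match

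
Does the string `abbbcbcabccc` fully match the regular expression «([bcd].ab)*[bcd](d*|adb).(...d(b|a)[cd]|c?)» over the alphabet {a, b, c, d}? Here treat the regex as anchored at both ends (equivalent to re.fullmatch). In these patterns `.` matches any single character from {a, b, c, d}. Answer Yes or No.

No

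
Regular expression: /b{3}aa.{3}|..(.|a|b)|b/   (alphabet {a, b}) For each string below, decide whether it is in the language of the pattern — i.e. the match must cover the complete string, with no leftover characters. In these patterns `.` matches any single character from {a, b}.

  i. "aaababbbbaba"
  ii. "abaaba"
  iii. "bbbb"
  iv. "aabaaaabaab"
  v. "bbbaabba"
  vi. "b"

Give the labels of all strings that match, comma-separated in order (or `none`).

i → no match
ii → no match
iii → no match
iv → no match
v → match
vi → match

v, vi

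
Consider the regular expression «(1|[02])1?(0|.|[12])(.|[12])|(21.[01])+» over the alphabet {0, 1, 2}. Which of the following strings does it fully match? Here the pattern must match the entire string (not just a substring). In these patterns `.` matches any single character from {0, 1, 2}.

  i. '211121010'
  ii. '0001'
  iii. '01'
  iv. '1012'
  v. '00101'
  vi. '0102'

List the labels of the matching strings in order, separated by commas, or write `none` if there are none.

i. '211121010' → no match
ii. '0001' → no match
iii. '01' → no match
iv. '1012' → no match
v. '00101' → no match
vi. '0102' → match

vi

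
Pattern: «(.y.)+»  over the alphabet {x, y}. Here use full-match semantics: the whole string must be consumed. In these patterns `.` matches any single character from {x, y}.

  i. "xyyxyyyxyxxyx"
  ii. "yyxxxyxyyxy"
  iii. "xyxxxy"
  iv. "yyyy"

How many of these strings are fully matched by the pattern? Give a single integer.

0

i → no match
ii → no match
iii → no match
iv → no match
Total matched: 0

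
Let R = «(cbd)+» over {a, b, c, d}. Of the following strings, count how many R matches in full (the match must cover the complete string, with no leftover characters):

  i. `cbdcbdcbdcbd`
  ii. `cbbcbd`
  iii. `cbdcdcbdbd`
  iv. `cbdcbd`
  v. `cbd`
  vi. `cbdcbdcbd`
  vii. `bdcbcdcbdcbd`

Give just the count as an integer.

4

i → match
ii → no match — must start with `cbd`
iii → no match — must end with `cbd`
iv → match
v → match
vi → match
vii → no match — must start with `cbd`
Total matched: 4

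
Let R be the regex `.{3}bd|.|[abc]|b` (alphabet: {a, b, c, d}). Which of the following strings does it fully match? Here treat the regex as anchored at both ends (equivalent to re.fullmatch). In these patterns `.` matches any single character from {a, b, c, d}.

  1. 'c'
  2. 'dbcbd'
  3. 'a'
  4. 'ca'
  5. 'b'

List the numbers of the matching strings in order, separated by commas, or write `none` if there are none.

1, 2, 3, 5

1 → match
2 → match
3 → match
4 → no match
5 → match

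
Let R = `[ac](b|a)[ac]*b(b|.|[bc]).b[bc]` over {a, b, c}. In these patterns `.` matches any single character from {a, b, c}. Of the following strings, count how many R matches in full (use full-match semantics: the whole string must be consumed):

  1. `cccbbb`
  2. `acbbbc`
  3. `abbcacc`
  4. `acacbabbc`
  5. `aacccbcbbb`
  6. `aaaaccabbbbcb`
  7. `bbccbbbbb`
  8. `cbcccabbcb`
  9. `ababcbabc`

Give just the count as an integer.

1 → no match
2 → no match
3 → no match
4 → no match
5 → match
6 → no match
7 → no match
8 → no match
9 → no match
Total matched: 1

1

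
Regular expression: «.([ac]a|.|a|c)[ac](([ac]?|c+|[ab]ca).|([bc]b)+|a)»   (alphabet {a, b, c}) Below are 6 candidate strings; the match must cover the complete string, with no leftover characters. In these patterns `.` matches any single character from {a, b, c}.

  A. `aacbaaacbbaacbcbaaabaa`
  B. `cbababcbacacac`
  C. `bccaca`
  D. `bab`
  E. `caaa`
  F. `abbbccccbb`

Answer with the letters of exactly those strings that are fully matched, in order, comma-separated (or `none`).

A → no match
B → no match
C → no match
D → no match
E → match
F → no match

E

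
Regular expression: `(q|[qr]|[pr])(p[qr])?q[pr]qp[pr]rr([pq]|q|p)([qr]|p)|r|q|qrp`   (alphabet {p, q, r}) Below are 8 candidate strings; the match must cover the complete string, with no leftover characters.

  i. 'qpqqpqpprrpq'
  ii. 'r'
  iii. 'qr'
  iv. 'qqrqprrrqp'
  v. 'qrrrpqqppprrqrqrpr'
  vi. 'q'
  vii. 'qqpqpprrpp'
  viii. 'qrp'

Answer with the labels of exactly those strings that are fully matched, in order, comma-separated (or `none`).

i → match
ii → match
iii → no match
iv → match
v → no match
vi → match
vii → match
viii → match

i, ii, iv, vi, vii, viii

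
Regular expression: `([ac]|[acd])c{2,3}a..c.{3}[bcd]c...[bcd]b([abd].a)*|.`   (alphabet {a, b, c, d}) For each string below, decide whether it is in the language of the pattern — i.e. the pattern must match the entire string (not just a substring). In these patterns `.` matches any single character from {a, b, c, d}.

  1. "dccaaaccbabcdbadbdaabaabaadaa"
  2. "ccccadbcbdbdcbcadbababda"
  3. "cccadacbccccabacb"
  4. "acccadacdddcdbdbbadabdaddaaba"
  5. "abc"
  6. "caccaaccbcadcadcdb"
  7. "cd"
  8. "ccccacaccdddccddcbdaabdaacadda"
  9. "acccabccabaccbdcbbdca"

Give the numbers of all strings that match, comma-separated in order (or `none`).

1, 2, 3, 8, 9

1 → match
2 → match
3 → match
4 → no match
5 → no match
6 → no match
7 → no match
8 → match
9 → match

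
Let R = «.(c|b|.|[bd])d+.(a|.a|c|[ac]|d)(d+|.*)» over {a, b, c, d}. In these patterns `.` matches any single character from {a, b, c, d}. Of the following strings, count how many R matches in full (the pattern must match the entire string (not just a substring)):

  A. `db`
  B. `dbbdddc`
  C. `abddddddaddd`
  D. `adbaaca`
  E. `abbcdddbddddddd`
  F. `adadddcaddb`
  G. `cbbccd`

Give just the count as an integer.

1

A → no match
B → no match
C → match
D → no match
E → no match
F → no match
G → no match
Total matched: 1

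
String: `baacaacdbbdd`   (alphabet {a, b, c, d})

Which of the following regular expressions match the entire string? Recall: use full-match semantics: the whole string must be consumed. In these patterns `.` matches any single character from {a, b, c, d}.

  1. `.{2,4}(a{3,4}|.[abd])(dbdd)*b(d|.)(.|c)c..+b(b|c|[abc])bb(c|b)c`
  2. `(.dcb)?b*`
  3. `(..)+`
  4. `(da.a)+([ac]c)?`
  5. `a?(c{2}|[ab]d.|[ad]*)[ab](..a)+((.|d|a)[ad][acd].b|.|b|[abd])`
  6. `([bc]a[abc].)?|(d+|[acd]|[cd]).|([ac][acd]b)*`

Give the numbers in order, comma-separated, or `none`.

3

1 → no match — must end with `c`
2 → no match
3 → match
4 → no match — must start with `da`
5 → no match
6 → no match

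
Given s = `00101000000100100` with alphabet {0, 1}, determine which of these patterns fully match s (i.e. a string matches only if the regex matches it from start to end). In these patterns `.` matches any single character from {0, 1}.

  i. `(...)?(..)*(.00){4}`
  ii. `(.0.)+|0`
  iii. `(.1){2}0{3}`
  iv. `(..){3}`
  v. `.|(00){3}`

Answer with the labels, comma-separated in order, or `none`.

i → match
ii → no match
iii → no match
iv → no match
v → no match

i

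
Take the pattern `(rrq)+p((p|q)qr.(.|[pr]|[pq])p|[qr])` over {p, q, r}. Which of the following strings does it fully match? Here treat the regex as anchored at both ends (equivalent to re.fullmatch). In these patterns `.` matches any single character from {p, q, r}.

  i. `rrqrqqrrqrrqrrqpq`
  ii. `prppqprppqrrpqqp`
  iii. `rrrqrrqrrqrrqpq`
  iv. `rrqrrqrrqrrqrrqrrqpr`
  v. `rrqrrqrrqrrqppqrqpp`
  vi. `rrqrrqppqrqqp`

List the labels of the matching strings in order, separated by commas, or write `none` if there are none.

i → no match
ii → no match — must start with `rrq`
iii → no match — must start with `rrq`
iv → match
v → match
vi → match

iv, v, vi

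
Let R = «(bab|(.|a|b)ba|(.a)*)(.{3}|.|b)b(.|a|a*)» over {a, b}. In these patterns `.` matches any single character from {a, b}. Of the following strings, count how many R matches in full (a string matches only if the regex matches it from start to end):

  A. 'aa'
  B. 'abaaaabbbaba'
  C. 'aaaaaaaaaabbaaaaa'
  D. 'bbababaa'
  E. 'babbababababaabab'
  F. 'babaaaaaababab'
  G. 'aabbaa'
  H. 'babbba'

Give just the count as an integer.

A → no match
B → no match
C → match
D → no match
E → no match
F → no match
G → match
H → match
Total matched: 3

3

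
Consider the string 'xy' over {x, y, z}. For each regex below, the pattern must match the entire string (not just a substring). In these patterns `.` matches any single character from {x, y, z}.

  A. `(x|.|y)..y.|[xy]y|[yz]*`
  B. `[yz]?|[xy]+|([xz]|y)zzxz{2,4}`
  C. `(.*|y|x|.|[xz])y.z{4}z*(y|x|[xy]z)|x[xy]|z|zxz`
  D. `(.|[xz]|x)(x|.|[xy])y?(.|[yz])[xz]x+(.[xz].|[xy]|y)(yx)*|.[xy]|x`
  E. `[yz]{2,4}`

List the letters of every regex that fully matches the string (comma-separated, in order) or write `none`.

A → match
B → match
C → match
D → match
E → no match

A, B, C, D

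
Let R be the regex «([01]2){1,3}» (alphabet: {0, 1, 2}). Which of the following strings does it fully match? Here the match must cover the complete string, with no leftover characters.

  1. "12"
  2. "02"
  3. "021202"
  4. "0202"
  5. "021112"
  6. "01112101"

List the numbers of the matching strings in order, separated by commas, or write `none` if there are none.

1, 2, 3, 4

1 → match
2 → match
3 → match
4 → match
5 → no match
6 → no match — must end with "2"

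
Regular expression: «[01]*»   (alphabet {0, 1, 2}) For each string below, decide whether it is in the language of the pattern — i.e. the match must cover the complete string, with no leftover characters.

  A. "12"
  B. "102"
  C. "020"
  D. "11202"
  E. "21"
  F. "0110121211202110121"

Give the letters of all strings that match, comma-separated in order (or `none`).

A → no match
B → no match
C → no match
D → no match
E → no match
F → no match

none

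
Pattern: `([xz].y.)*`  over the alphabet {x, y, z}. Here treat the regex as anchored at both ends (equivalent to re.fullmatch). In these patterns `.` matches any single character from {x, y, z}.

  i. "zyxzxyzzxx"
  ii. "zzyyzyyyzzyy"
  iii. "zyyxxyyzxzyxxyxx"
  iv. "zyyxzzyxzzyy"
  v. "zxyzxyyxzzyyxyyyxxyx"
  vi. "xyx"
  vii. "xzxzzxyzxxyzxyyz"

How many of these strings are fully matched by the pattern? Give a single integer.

i. "zyxzxyzzxx" → no match
ii. "zzyyzyyyzzyy" → match
iii → no match
iv. "zyyxzzyxzzyy" → match
v → match
vi. "xyx" → no match
vii → no match
Total matched: 3

3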